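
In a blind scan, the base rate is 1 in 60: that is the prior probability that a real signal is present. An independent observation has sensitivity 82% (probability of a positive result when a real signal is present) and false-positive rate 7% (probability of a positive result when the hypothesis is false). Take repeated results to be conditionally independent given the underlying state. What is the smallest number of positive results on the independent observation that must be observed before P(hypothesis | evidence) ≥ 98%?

4

Prior odds = (1/60)/(59/60) = 1/59.
Likelihood ratio of a positive result = 0.82/0.07 = 82/7.
Target odds: 0.98 ÷ 0.02 = 49.
Require (82/7)ⁿ ≥ 49 ÷ (1/59) = 2891.
(82/7)³ = 551368/343 falls short of 2891 but (82/7)⁴ = 45212176/2401 reaches it, so n = 4.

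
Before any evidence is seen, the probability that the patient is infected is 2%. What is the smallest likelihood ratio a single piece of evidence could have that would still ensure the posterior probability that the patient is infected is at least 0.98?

2401

Prior odds = 0.02/0.98 = 1/49.
Target odds = 0.98/0.02 = 49.
Required Bayes factor = 49 ÷ (1/49) = 2401.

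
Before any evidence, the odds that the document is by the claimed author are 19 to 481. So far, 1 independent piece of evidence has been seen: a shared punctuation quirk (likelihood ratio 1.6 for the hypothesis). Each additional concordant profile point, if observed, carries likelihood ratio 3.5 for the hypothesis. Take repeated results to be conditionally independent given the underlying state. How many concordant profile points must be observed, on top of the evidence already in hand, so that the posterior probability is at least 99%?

6

Prior odds = 19/481.
Bayes factor of the evidence already in hand = 1.6.
Odds after that evidence = (19/481) × 1.6 = 152/2405.
Target odds = 0.99/0.01 = 99.
Need 3.5ⁿ ≥ 99 ÷ (152/2405) = 238095/152.
3.5⁵ = 525.21875 falls short of 238095/152 but 3.5⁶ = 1838.265625 reaches it, so n = 6.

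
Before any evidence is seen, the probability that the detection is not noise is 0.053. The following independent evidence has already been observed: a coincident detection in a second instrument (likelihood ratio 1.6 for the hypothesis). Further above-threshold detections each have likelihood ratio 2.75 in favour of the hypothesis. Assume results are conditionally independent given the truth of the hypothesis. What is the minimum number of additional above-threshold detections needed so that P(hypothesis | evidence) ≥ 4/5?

Prior odds = 0.053/0.947 = 53/947.
Bayes factor of the evidence already in hand = 1.6.
Odds after that evidence = (53/947) × 1.6 = 424/4735.
Target odds = 0.8/0.2 = 4.
Need 2.75ⁿ ≥ 4 ÷ (424/4735) = 4735/106.
2.75³ = 20.796875 falls short of 4735/106 but 2.75⁴ = 57.19140625 reaches it, so n = 4.

4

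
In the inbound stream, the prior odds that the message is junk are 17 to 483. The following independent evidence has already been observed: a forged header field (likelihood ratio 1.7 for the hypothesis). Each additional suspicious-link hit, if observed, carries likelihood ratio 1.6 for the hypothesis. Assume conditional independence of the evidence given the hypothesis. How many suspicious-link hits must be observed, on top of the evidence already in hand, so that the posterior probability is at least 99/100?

Prior odds = 17/483.
Bayes factor of the evidence already in hand = 1.7.
Odds after that evidence = (17/483) × 1.7 = 289/4830.
Target odds = 0.99/0.01 = 99.
Need 1.6ⁿ ≥ 99 ÷ (289/4830) = 478170/289.
1.6¹⁵ ≈1152.92 falls short of 478170/289 but 1.6¹⁶ ≈1844.67 reaches it, so n = 16.

16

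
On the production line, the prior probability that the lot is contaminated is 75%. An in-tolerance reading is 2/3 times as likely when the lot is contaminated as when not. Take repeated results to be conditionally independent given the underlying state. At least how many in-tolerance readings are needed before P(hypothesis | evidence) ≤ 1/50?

13

Prior odds: 0.75 ÷ 0.25 = 3.
Likelihood ratio per in-tolerance reading = 2/3.
Target odds: 0.02 ÷ 0.98 = 1/49.
Need 3 × (2/3)ⁿ ≤ 1/49, i.e. (2/3)ⁿ ≤ 1/147.
(2/3)¹² = 4096/531441 is still above 1/147 but (2/3)¹³ = 8192/1594323 is at or below it, so n = 13.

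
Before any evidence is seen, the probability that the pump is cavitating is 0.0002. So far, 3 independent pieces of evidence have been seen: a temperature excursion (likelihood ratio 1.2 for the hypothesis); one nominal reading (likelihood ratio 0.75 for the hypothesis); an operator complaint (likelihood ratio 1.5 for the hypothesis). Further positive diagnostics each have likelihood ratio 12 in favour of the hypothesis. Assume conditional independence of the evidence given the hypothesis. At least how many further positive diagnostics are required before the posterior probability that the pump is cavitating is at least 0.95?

5

Prior odds = 0.0002/0.9998 = 1/4999.
Combined Bayes factor of the evidence already in hand = 1.2 × 0.75 × 1.5 = 1.35.
Odds after that evidence = (1/4999) × 1.35 = 27/99980.
Target odds = 0.95/0.05 = 19.
Need 12ⁿ ≥ 19 ÷ (27/99980) = 1899620/27.
12⁴ = 20736 falls short of 1899620/27 but 12⁵ = 248832 reaches it, so n = 5.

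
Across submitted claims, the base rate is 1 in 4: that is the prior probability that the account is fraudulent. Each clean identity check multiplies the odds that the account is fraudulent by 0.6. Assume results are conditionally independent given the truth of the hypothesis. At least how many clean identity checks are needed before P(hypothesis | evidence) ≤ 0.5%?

Prior odds = 0.25/0.75 = 1/3.
Likelihood ratio per clean identity check = 0.6.
Target odds: 0.005 ÷ 0.995 = 1/199.
Need (1/3) × 0.6ⁿ ≤ 1/199, i.e. 0.6ⁿ ≤ 3/199.
0.6⁸ = 6561/390625 is still above 3/199 but 0.6⁹ = 19683/1953125 is at or below it, so n = 9.

9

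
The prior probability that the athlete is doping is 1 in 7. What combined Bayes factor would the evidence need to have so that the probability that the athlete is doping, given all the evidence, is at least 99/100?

Prior odds = (1/7)/(6/7) = 1/6.
Target odds = 0.99/0.01 = 99.
Required Bayes factor = 99 ÷ (1/6) = 594.

594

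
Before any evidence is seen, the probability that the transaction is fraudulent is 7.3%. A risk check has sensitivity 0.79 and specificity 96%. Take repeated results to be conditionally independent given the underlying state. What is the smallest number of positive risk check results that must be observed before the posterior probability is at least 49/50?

Prior odds: 0.073 ÷ 0.927 = 73/927.
False-positive rate = 1 − 0.96 = 0.04; likelihood ratio of a positive = 0.79/0.04 = 19.75.
Target odds: 0.98 ÷ 0.02 = 49.
Require 19.75ⁿ ≥ 49 ÷ (73/927) = 45423/73.
19.75² = 390.0625 falls short of 45423/73 but 19.75³ = 7703.734375 reaches it, so n = 3.

3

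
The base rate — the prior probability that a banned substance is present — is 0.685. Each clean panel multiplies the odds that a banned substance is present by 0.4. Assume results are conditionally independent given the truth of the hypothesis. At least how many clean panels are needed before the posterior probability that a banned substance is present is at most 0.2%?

Prior odds: 0.685 ÷ 0.315 = 137/63.
Likelihood ratio per clean panel = 0.4.
Target posterior odds = 0.002/0.998 = 1/499.
Require 0.4ⁿ ≤ 1/499 ÷ (137/63) = 63/68363.
0.4⁷ = 128/78125 is still above 63/68363 but 0.4⁸ = 256/390625 is at or below it, so n = 8.

8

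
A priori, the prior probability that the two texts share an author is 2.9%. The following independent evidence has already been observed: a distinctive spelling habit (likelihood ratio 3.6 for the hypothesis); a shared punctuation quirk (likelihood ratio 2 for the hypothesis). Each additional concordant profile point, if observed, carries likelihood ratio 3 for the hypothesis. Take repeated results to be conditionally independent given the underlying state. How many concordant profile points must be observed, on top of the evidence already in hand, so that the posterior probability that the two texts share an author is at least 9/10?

Prior odds = 0.029/0.971 = 29/971.
Combined Bayes factor of the evidence already in hand = 3.6 × 2 = 7.2.
Odds after that evidence = (29/971) × 7.2 = 1044/4855.
Target odds = 0.9/0.1 = 9.
Need 3ⁿ ≥ 9 ÷ (1044/4855) = 4855/116.
3³ = 27 falls short of 4855/116 but 3⁴ = 81 reaches it, so n = 4.

4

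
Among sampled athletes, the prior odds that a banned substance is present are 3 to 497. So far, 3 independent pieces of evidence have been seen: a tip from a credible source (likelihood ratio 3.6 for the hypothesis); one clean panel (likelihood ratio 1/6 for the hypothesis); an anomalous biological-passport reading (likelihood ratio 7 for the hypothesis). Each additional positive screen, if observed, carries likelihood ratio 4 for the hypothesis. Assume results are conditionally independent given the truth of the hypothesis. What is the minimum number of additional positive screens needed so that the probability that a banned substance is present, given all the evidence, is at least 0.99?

6

Prior odds = 3/497.
Combined Bayes factor of the evidence already in hand = 3.6 × (1/6) × 7 = 4.2.
Odds after that evidence = (3/497) × 4.2 = 9/355.
Target odds = 0.99/0.01 = 99.
Need 4ⁿ ≥ 99 ÷ (9/355) = 3905.
4⁵ = 1024 falls short of 3905 but 4⁶ = 4096 reaches it, so n = 6.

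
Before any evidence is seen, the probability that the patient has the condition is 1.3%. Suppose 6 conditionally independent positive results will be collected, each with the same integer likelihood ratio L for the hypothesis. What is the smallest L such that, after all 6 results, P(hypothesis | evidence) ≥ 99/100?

5

Prior odds = 0.013/0.987 = 13/987.
Target odds = 0.99/0.01 = 99.
Need L⁶ ≥ 99 ÷ (13/987) = 97713/13.
4⁶ = 4096 < 97713/13 ≤ 15625 = 5⁶, so L = 5.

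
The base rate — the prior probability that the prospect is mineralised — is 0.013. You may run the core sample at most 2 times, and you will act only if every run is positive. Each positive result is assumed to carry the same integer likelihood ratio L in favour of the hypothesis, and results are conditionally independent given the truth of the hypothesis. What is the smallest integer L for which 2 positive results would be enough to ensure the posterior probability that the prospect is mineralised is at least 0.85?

Prior odds = 0.013/0.987 = 13/987.
Target odds = 0.85/0.15 = 17/3.
Need L² ≥ 17/3 ÷ (13/987) = 5593/13.
20² = 400 < 5593/13 ≤ 441 = 21², so L = 21.

21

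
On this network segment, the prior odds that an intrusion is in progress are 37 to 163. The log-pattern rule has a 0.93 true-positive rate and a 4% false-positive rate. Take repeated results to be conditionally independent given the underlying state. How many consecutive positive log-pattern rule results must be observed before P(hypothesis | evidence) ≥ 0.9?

Prior odds = 37/163.
Likelihood ratio of a positive result = 0.93/0.04 = 23.25.
Target odds: 0.9 ÷ 0.1 = 9.
Need (37/163) × 23.25ⁿ ≥ 9, i.e. 23.25ⁿ ≥ 1467/37.
23.25¹ = 23.25 falls short of 1467/37 but 23.25² = 540.5625 reaches it, so n = 2.

2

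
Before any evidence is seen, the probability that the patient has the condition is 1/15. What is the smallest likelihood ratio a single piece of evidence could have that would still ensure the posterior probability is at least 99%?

Prior odds = (1/15)/(14/15) = 1/14.
Target odds = 0.99/0.01 = 99.
Required Bayes factor = 99 ÷ (1/14) = 1386.

1386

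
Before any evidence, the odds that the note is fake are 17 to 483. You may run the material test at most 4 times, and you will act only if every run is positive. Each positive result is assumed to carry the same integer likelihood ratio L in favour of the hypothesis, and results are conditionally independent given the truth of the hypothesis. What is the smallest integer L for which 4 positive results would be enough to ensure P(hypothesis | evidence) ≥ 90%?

Prior odds = 17/483.
Target odds = 0.9/0.1 = 9.
Need L⁴ ≥ 9 ÷ (17/483) = 4347/17.
3⁴ = 81 < 4347/17 ≤ 256 = 4⁴, so L = 4.

4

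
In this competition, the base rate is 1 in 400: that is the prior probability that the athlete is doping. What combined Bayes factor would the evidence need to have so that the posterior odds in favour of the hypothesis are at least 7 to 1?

2793

Prior odds = 0.0025/0.9975 = 1/399.
Target odds = 7.
Required Bayes factor = 7 ÷ (1/399) = 2793.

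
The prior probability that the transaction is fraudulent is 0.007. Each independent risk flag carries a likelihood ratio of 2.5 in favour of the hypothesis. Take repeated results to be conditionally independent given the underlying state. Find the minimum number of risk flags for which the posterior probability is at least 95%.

9

Prior odds: 0.007 ÷ 0.993 = 7/993.
Likelihood ratio per risk flag = 2.5.
Target odds: 0.95 ÷ 0.05 = 19.
Need (7/993) × 2.5ⁿ ≥ 19, i.e. 2.5ⁿ ≥ 18867/7.
2.5⁸ = 390625/256 falls short of 18867/7 but 2.5⁹ = 1953125/512 reaches it, so n = 9.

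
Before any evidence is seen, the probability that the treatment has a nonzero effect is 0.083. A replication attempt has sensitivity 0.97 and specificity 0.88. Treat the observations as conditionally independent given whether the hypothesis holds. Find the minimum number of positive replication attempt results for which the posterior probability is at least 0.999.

5

Prior odds: 0.083 ÷ 0.917 = 83/917.
False-positive rate = 1 − 0.88 = 0.12; likelihood ratio of a positive = 0.97/0.12 = 97/12.
Target odds: 0.999 ÷ 0.001 = 999.
Require (97/12)ⁿ ≥ 999 ÷ (83/917) = 916083/83.
(97/12)⁴ = 88529281/20736 falls short of 916083/83 but (97/12)⁵ ≈34510.6 reaches it, so n = 5.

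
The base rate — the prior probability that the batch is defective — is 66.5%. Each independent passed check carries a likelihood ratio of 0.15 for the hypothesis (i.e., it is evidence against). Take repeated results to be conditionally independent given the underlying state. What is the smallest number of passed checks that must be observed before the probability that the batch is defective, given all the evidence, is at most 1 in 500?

Prior odds = 0.665/0.335 = 133/67.
Likelihood ratio per passed check = 0.15.
Target posterior odds = 0.002/0.998 = 1/499.
Require 0.15ⁿ ≤ 1/499 ÷ (133/67) = 67/66367.
0.15³ = 0.003375 is still above 67/66367 but 0.15⁴ = 81/160000 is at or below it, so n = 4.

4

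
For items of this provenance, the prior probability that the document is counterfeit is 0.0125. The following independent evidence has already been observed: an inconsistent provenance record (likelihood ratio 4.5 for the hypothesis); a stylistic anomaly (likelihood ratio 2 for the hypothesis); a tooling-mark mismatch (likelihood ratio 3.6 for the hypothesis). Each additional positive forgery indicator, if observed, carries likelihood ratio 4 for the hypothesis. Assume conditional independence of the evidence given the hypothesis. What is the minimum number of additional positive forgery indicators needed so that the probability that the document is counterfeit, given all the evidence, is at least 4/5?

2

Prior odds = 0.0125/0.9875 = 1/79.
Combined Bayes factor of the evidence already in hand = 4.5 × 2 × 3.6 = 32.4.
Odds after that evidence = (1/79) × 32.4 = 162/395.
Target odds = 0.8/0.2 = 4.
Need 4ⁿ ≥ 4 ÷ (162/395) = 790/81.
4¹ = 4 falls short of 790/81 but 4² = 16 reaches it, so n = 2.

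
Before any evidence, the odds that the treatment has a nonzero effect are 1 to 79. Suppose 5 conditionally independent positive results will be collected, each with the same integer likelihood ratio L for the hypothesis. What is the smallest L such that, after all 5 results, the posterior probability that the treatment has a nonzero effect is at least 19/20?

Prior odds = 1/79.
Target odds = 0.95/0.05 = 19.
Need L⁵ ≥ 19 ÷ (1/79) = 1501.
4⁵ = 1024 < 1501 ≤ 3125 = 5⁵, so L = 5.

5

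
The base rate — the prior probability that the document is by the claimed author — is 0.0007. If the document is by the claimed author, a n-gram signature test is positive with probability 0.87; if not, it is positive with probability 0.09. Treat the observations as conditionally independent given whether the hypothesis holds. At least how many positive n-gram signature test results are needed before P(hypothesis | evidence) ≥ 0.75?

Prior odds: 0.0007 ÷ 0.9993 = 7/9993.
Likelihood ratio of a positive = 0.87/0.09 = 29/3.
Target posterior odds = 0.75/0.25 = 3.
Require (29/3)ⁿ ≥ 3 ÷ (7/9993) = 29979/7.
(29/3)³ = 24389/27 falls short of 29979/7 but (29/3)⁴ = 707281/81 reaches it, so n = 4.

4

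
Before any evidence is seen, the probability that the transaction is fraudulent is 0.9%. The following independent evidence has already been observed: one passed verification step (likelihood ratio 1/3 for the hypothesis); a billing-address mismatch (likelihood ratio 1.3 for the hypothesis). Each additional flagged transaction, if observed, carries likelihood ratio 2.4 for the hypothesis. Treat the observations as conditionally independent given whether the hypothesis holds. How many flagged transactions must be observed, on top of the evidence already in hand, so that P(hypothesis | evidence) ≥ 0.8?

Prior odds = 0.009/0.991 = 9/991.
Combined Bayes factor of the evidence already in hand = (1/3) × 1.3 = 13/30.
Odds after that evidence = (9/991) × 13/30 = 39/9910.
Target odds = 0.8/0.2 = 4.
Need 2.4ⁿ ≥ 4 ÷ (39/9910) = 39640/39.
2.4⁷ = 35831808/78125 falls short of 39640/39 but 2.4⁸ = 429981696/390625 reaches it, so n = 8.

8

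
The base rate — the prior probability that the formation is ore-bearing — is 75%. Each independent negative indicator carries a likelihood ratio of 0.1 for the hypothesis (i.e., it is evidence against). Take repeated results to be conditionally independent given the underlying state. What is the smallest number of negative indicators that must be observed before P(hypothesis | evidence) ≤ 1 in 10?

2

Prior odds: 0.75 ÷ 0.25 = 3.
Likelihood ratio per negative indicator = 0.1.
Target posterior odds = 0.1/0.9 = 1/9.
Need 3 × 0.1ⁿ ≤ 1/9, i.e. 0.1ⁿ ≤ 1/27.
0.1¹ = 0.1 is still above 1/27 but 0.1² = 0.01 is at or below it, so n = 2.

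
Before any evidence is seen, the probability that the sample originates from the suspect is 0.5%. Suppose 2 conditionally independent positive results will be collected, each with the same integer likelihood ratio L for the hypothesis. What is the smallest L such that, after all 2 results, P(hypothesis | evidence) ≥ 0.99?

Prior odds = 0.005/0.995 = 1/199.
Target odds = 0.99/0.01 = 99.
Need L² ≥ 99 ÷ (1/199) = 19701.
140² = 19600 < 19701 ≤ 19881 = 141², so L = 141.

141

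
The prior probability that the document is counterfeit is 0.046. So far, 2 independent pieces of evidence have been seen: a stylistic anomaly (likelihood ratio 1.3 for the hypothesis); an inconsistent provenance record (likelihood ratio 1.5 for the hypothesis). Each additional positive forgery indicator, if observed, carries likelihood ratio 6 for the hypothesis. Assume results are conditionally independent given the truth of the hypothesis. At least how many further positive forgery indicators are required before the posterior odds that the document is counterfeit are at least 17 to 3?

3

Prior odds = 0.046/0.954 = 23/477.
Combined Bayes factor of the evidence already in hand = 1.3 × 1.5 = 1.95.
Odds after that evidence = (23/477) × 1.95 = 299/3180.
Target odds = 17/3.
Need 6ⁿ ≥ 17/3 ÷ (299/3180) = 18020/299.
6² = 36 falls short of 18020/299 but 6³ = 216 reaches it, so n = 3.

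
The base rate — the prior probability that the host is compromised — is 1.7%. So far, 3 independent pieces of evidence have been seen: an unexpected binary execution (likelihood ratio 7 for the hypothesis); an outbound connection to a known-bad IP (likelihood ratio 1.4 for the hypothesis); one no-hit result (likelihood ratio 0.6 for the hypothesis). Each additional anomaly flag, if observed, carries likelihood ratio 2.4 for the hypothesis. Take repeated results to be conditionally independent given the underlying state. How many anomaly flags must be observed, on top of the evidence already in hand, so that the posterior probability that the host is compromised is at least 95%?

Prior odds = 0.017/0.983 = 17/983.
Combined Bayes factor of the evidence already in hand = 7 × 1.4 × 0.6 = 5.88.
Odds after that evidence = (17/983) × 5.88 = 2499/24575.
Target odds = 0.95/0.05 = 19.
Need 2.4ⁿ ≥ 19 ÷ (2499/24575) = 466925/2499.
2.4⁵ = 79.62624 falls short of 466925/2499 but 2.4⁶ = 2985984/15625 reaches it, so n = 6.

6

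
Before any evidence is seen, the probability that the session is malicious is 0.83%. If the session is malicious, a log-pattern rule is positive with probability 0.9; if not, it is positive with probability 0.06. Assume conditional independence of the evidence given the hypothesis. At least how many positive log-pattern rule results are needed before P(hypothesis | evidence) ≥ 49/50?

Prior odds = 0.0083/0.9917 = 83/9917.
Likelihood ratio of a positive = 0.9/0.06 = 15.
Target posterior odds = 0.98/0.02 = 49.
Require 15ⁿ ≥ 49 ÷ (83/9917) = 485933/83.
15³ = 3375 falls short of 485933/83 but 15⁴ = 50625 reaches it, so n = 4.

4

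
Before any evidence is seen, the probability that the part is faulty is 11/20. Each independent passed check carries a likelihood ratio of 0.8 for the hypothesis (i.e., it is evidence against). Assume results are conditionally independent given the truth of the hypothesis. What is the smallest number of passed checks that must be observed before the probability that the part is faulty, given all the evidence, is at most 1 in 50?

Prior odds: 0.55 ÷ 0.45 = 11/9.
Likelihood ratio per passed check = 0.8.
Target posterior odds = 0.02/0.98 = 1/49.
Need (11/9) × 0.8ⁿ ≤ 1/49, i.e. 0.8ⁿ ≤ 9/539.
0.8¹⁸ ≈0.0180144 is still above 9/539 but 0.8¹⁹ ≈0.0144115 is at or below it, so n = 19.

19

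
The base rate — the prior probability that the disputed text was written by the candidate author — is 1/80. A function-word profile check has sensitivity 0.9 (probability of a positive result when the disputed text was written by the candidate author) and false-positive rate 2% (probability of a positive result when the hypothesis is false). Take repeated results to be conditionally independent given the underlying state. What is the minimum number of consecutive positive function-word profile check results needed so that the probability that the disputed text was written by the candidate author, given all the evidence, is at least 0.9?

Prior odds: 0.0125 ÷ 0.9875 = 1/79.
Likelihood ratio of a positive result = 0.9/0.02 = 45.
Target posterior odds = 0.9/0.1 = 9.
Need (1/79) × 45ⁿ ≥ 9, i.e. 45ⁿ ≥ 711.
45¹ = 45 falls short of 711 but 45² = 2025 reaches it, so n = 2.

2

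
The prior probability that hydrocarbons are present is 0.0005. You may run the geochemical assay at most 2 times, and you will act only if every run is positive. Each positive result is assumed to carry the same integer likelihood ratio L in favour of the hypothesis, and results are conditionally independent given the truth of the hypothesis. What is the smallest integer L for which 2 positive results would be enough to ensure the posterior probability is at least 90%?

Prior odds = 0.0005/0.9995 = 1/1999.
Target odds = 0.9/0.1 = 9.
Need L² ≥ 9 ÷ (1/1999) = 17991.
134² = 17956 < 17991 ≤ 18225 = 135², so L = 135.

135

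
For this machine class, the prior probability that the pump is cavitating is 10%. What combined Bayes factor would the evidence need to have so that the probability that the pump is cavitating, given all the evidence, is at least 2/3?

18

Prior odds = 0.1/0.9 = 1/9.
Target odds = (2/3)/(1/3) = 2.
Required Bayes factor = 2 ÷ (1/9) = 18.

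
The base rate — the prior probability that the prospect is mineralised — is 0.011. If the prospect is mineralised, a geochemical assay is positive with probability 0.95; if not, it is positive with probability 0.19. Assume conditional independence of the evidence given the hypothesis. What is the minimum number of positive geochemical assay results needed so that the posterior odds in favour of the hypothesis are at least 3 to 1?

Prior odds: 0.011 ÷ 0.989 = 11/989.
Likelihood ratio of a positive = 0.95/0.19 = 5.
Target odds = 3.
Need (11/989) × 5ⁿ ≥ 3, i.e. 5ⁿ ≥ 2967/11.
5³ = 125 falls short of 2967/11 but 5⁴ = 625 reaches it, so n = 4.

4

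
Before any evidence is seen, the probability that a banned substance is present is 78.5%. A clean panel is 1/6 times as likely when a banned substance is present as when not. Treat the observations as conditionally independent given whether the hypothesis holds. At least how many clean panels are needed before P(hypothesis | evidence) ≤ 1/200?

4

Prior odds: 0.785 ÷ 0.215 = 157/43.
Likelihood ratio per clean panel = 1/6.
Target odds: 0.005 ÷ 0.995 = 1/199.
Require (1/6)ⁿ ≤ 1/199 ÷ (157/43) = 43/31243.
(1/6)³ = 1/216 is still above 43/31243 but (1/6)⁴ = 1/1296 is at or below it, so n = 4.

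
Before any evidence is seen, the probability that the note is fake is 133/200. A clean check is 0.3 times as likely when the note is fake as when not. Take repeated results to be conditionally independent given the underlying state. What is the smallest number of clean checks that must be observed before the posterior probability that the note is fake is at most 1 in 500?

Prior odds = 0.665/0.335 = 133/67.
Likelihood ratio per clean check = 0.3.
Target odds: 0.002 ÷ 0.998 = 1/499.
Require 0.3ⁿ ≤ 1/499 ÷ (133/67) = 67/66367.
0.3⁵ = 243/100000 is still above 67/66367 but 0.3⁶ = 729/1000000 is at or below it, so n = 6.

6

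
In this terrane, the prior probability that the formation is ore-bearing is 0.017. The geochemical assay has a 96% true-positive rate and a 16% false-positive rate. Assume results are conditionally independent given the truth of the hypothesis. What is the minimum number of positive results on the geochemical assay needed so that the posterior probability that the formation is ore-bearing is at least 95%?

Prior odds: 0.017 ÷ 0.983 = 17/983.
Likelihood ratio of a positive result = 0.96/0.16 = 6.
Target odds: 0.95 ÷ 0.05 = 19.
Need (17/983) × 6ⁿ ≥ 19, i.e. 6ⁿ ≥ 18677/17.
6³ = 216 falls short of 18677/17 but 6⁴ = 1296 reaches it, so n = 4.

4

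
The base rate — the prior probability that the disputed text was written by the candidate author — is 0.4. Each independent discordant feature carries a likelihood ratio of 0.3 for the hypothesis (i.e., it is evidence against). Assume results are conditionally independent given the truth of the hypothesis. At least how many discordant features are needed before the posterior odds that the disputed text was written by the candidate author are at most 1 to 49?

3

Prior odds = 0.4/0.6 = 2/3.
Likelihood ratio per discordant feature = 0.3.
Target odds = 1/49.
Need (2/3) × 0.3ⁿ ≤ 1/49, i.e. 0.3ⁿ ≤ 3/98.
0.3² = 0.09 is still above 3/98 but 0.3³ = 0.027 is at or below it, so n = 3.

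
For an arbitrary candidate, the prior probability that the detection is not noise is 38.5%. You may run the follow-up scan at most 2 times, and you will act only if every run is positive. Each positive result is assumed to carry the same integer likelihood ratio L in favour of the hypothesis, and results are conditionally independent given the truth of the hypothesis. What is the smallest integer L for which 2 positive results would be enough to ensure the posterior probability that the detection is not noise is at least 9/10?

Prior odds = 0.385/0.615 = 77/123.
Target odds = 0.9/0.1 = 9.
Need L² ≥ 9 ÷ (77/123) = 1107/77.
3² = 9 < 1107/77 ≤ 16 = 4², so L = 4.

4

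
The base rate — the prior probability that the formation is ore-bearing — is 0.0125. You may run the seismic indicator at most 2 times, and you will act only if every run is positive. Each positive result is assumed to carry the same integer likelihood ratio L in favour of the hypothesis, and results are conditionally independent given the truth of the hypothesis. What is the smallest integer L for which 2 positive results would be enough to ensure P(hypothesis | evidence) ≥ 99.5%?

Prior odds = 0.0125/0.9875 = 1/79.
Target odds = 0.995/0.005 = 199.
Need L² ≥ 199 ÷ (1/79) = 15721.
125² = 15625 < 15721 ≤ 15876 = 126², so L = 126.

126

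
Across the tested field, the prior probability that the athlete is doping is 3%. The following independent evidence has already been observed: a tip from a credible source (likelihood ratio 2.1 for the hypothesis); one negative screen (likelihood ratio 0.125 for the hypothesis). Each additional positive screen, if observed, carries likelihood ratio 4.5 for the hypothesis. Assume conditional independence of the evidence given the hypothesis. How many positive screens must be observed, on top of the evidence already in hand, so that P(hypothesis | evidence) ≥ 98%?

Prior odds = 0.03/0.97 = 3/97.
Combined Bayes factor of the evidence already in hand = 2.1 × 0.125 = 0.2625.
Odds after that evidence = (3/97) × 0.2625 = 63/7760.
Target odds = 0.98/0.02 = 49.
Need 4.5ⁿ ≥ 49 ÷ (63/7760) = 54320/9.
4.5⁵ = 1845.28125 falls short of 54320/9 but 4.5⁶ = 8303.765625 reaches it, so n = 6.

6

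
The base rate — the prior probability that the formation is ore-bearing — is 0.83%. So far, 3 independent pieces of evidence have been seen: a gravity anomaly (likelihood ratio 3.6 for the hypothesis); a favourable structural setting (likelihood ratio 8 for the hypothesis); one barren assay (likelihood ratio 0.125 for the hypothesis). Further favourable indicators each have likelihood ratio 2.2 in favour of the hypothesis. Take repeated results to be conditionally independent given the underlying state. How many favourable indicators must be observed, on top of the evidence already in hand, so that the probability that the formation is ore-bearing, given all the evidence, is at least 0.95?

9

Prior odds = 0.0083/0.9917 = 83/9917.
Combined Bayes factor of the evidence already in hand = 3.6 × 8 × 0.125 = 3.6.
Odds after that evidence = (83/9917) × 3.6 = 1494/49585.
Target odds = 0.95/0.05 = 19.
Need 2.2ⁿ ≥ 19 ÷ (1494/49585) = 942115/1494.
2.2⁸ = 214358881/390625 falls short of 942115/1494 but 2.2⁹ ≈1207.27 reaches it, so n = 9.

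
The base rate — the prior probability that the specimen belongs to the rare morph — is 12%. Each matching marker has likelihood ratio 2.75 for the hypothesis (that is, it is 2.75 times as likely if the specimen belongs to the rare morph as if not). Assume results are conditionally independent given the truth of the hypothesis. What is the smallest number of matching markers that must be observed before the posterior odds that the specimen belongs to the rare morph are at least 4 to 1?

Prior odds = 0.12/0.88 = 3/22.
Likelihood ratio per matching marker = 2.75.
Target odds = 4.
Need (3/22) × 2.75ⁿ ≥ 4, i.e. 2.75ⁿ ≥ 88/3.
2.75³ = 20.796875 falls short of 88/3 but 2.75⁴ = 57.19140625 reaches it, so n = 4.

4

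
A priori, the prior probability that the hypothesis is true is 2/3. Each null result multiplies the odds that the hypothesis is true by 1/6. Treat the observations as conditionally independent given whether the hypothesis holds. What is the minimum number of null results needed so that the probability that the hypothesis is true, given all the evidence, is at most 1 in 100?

3

Prior odds = (2/3)/(1/3) = 2.
Likelihood ratio per null result = 1/6.
Target posterior odds = 0.01/0.99 = 1/99.
Require (1/6)ⁿ ≤ 1/99 ÷ 2 = 1/198.
(1/6)² = 1/36 is still above 1/198 but (1/6)³ = 1/216 is at or below it, so n = 3.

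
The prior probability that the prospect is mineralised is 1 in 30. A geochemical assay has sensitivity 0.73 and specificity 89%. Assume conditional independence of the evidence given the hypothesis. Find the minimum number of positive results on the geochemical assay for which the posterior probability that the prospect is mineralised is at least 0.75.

Prior odds = (1/30)/(29/30) = 1/29.
False-positive rate = 1 − 0.89 = 0.11; likelihood ratio of a positive = 0.73/0.11 = 73/11.
Target odds: 0.75 ÷ 0.25 = 3.
Need (1/29) × (73/11)ⁿ ≥ 3, i.e. (73/11)ⁿ ≥ 87.
(73/11)² = 5329/121 falls short of 87 but (73/11)³ = 389017/1331 reaches it, so n = 3.

3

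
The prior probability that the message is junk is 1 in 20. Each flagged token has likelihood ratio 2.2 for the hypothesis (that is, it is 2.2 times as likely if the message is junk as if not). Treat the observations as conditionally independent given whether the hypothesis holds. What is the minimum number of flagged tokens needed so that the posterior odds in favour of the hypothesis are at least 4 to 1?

Prior odds = 0.05/0.95 = 1/19.
Likelihood ratio per flagged token = 2.2.
Target odds = 4.
Need (1/19) × 2.2ⁿ ≥ 4, i.e. 2.2ⁿ ≥ 76.
2.2⁵ = 51.53632 falls short of 76 but 2.2⁶ = 1771561/15625 reaches it, so n = 6.

6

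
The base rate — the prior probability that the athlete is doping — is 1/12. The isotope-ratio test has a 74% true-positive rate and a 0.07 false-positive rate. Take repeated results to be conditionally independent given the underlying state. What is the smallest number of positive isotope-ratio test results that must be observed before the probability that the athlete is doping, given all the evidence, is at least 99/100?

Prior odds: (1/12) ÷ (11/12) = 1/11.
Likelihood ratio of a positive result = 0.74/0.07 = 74/7.
Target posterior odds = 0.99/0.01 = 99.
Need (1/11) × (74/7)ⁿ ≥ 99, i.e. (74/7)ⁿ ≥ 1089.
(74/7)² = 5476/49 falls short of 1089 but (74/7)³ = 405224/343 reaches it, so n = 3.

3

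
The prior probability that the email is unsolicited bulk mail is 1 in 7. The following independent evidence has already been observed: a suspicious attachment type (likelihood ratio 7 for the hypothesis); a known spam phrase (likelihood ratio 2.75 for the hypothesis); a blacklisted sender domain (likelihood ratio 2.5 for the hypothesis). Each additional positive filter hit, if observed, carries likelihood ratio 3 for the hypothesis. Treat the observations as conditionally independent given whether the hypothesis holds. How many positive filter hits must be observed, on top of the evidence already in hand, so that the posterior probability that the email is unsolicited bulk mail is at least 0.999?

5

Prior odds = (1/7)/(6/7) = 1/6.
Combined Bayes factor of the evidence already in hand = 7 × 2.75 × 2.5 = 48.125.
Odds after that evidence = (1/6) × 48.125 = 385/48.
Target odds = 0.999/0.001 = 999.
Need 3ⁿ ≥ 999 ÷ (385/48) = 47952/385.
3⁴ = 81 falls short of 47952/385 but 3⁵ = 243 reaches it, so n = 5.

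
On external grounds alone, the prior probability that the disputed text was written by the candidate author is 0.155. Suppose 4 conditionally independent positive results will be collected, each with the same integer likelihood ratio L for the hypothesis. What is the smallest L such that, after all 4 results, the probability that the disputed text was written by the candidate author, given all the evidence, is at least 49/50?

5

Prior odds = 0.155/0.845 = 31/169.
Target odds = 0.98/0.02 = 49.
Need L⁴ ≥ 49 ÷ (31/169) = 8281/31.
4⁴ = 256 < 8281/31 ≤ 625 = 5⁴, so L = 5.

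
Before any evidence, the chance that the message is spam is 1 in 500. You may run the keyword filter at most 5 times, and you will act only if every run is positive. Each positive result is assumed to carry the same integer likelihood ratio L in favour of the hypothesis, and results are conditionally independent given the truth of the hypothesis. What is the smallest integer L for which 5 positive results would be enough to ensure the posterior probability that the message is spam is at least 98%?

8

Prior odds = 0.002/0.998 = 1/499.
Target odds = 0.98/0.02 = 49.
Need L⁵ ≥ 49 ÷ (1/499) = 24451.
7⁵ = 16807 < 24451 ≤ 32768 = 8⁵, so L = 8.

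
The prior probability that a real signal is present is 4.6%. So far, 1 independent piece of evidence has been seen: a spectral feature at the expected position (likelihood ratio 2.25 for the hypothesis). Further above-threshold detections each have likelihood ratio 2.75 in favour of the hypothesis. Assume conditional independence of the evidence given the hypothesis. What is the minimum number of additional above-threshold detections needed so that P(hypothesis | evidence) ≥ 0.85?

4

Prior odds = 0.046/0.954 = 23/477.
Bayes factor of the evidence already in hand = 2.25.
Odds after that evidence = (23/477) × 2.25 = 23/212.
Target odds = 0.85/0.15 = 17/3.
Need 2.75ⁿ ≥ 17/3 ÷ (23/212) = 3604/69.
2.75³ = 20.796875 falls short of 3604/69 but 2.75⁴ = 57.19140625 reaches it, so n = 4.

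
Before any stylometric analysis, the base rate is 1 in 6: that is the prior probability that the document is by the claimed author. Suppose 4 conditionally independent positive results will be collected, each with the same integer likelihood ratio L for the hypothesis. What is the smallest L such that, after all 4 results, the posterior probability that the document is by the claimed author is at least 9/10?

3

Prior odds = (1/6)/(5/6) = 0.2.
Target odds = 0.9/0.1 = 9.
Need L⁴ ≥ 9 ÷ 0.2 = 45.
2⁴ = 16 < 45 ≤ 81 = 3⁴, so L = 3.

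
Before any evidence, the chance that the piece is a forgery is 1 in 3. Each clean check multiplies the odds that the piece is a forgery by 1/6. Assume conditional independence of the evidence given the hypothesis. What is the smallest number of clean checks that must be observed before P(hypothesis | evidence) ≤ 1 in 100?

3

Prior odds = (1/3)/(2/3) = 0.5.
Likelihood ratio per clean check = 1/6.
Target odds: 0.01 ÷ 0.99 = 1/99.
Require (1/6)ⁿ ≤ 1/99 ÷ 0.5 = 2/99.
(1/6)² = 1/36 is still above 2/99 but (1/6)³ = 1/216 is at or below it, so n = 3.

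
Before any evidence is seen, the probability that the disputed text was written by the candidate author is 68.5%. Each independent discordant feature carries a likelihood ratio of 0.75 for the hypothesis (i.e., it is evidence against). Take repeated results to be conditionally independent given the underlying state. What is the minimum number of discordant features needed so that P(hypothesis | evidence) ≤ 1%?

Prior odds: 0.685 ÷ 0.315 = 137/63.
Likelihood ratio per discordant feature = 0.75.
Target odds: 0.01 ÷ 0.99 = 1/99.
Require 0.75ⁿ ≤ 1/99 ÷ (137/63) = 7/1507.
0.75¹⁸ ≈0.00563771 is still above 7/1507 but 0.75¹⁹ ≈0.00422828 is at or below it, so n = 19.

19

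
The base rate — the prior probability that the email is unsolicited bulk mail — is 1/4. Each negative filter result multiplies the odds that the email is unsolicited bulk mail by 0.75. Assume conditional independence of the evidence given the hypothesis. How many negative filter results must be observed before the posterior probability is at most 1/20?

7

Prior odds: 0.25 ÷ 0.75 = 1/3.
Likelihood ratio per negative filter result = 0.75.
Target odds: 0.05 ÷ 0.95 = 1/19.
Require 0.75ⁿ ≤ 1/19 ÷ (1/3) = 3/19.
0.75⁶ = 729/4096 is still above 3/19 but 0.75⁷ = 2187/16384 is at or below it, so n = 7.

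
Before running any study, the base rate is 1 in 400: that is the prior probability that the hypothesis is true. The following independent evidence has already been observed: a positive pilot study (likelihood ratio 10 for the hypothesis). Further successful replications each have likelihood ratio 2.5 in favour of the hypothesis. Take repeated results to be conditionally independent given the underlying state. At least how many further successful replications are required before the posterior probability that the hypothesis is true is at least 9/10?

Prior odds = 0.0025/0.9975 = 1/399.
Bayes factor of the evidence already in hand = 10.
Odds after that evidence = (1/399) × 10 = 10/399.
Target odds = 0.9/0.1 = 9.
Need 2.5ⁿ ≥ 9 ÷ (10/399) = 359.1.
2.5⁶ = 244.140625 falls short of 359.1 but 2.5⁷ = 610.3515625 reaches it, so n = 7.

7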